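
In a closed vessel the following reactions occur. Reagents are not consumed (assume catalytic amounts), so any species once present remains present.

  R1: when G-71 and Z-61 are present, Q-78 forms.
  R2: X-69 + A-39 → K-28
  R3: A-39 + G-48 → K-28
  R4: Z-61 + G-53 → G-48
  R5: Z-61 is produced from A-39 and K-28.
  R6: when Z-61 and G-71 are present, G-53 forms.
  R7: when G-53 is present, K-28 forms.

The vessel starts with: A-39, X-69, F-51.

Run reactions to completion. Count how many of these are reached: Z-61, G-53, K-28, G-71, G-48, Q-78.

2

X-69 and A-39 present → K-28 forms (R2).
A-39 and K-28 present → Z-61 forms (R5).
Z-61: reached.
G-53 would need Z-61 and G-71 (R6), but G-71 never forms.
K-28: reached.
No rule produces G-71, and it is not given.
G-48 would need Z-61 and G-53 (R4), but G-53 never forms.
Q-78 would need G-71 and Z-61 (R1), but G-71 never forms.
Reached: Z-61 and K-28 — 2 of the 6.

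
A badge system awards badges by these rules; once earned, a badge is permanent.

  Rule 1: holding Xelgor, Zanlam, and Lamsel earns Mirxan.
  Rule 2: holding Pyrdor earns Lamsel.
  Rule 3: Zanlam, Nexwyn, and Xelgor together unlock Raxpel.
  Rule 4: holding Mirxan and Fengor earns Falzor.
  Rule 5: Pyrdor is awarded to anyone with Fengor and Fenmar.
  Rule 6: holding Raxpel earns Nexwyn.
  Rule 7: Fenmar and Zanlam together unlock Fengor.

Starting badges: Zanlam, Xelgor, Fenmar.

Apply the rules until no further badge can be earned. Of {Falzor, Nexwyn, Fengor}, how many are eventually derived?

With Fenmar and Zanlam, Fengor is earned (Rule 7).
With Fengor and Fenmar, Pyrdor is earned (Rule 5).
With Pyrdor, Lamsel is earned (Rule 2).
With Xelgor, Zanlam, and Lamsel, Mirxan is earned (Rule 1).
With Mirxan and Fengor, Falzor is earned (Rule 4).
Falzor: reached.
Nexwyn would need Raxpel (Rule 6), but Raxpel is never earned.
Fengor: reached.
Reached: Falzor and Fengor — 2 of the 3.

2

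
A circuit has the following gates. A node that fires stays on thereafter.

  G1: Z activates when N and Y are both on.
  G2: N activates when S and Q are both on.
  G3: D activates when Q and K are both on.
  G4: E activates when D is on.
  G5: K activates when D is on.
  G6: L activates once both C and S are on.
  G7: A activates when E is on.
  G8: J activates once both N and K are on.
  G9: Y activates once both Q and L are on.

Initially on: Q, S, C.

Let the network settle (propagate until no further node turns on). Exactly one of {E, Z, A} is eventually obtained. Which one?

Z

C and S are on, so L activates (G6).
G2: S and Q on → N on.
G9: Q and L on → Y on.
G1: N and Y on → Z on.
E would need D (G4), but D never turns on. A would need E (G7), but E never turns on.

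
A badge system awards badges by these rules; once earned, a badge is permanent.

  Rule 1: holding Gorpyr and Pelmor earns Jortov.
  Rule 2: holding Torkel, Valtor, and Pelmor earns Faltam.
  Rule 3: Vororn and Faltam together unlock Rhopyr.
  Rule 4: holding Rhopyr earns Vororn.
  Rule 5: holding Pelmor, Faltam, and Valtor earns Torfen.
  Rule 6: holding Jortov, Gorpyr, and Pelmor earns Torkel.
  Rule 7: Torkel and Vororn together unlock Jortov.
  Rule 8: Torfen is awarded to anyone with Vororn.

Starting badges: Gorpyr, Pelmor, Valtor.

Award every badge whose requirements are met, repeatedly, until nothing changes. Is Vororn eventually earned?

No

Vororn would need Rhopyr (Rule 4), but Rhopyr is never earned.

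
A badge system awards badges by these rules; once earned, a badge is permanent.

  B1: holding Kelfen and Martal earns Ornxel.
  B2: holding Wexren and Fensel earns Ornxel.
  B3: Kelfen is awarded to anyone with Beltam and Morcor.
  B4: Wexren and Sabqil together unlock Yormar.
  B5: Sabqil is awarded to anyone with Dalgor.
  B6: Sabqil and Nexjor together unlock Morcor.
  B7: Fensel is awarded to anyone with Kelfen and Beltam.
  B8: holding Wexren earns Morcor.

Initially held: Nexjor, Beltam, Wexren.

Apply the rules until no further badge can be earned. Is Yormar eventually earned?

Yormar would need Wexren and Sabqil (B4), but Sabqil is never earned.

No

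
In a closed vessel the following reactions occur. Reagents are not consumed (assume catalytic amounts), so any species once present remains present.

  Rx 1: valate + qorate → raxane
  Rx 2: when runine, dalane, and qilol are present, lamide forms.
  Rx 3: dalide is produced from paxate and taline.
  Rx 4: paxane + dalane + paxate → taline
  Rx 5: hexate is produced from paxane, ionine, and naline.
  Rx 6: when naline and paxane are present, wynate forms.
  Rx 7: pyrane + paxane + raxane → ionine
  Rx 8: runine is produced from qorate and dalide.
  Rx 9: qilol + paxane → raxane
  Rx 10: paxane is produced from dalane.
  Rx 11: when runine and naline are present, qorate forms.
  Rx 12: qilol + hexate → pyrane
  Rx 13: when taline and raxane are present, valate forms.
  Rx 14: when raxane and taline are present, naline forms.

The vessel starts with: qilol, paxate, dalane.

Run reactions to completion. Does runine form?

No

runine would need qorate and dalide (Rx 8), but qorate never forms.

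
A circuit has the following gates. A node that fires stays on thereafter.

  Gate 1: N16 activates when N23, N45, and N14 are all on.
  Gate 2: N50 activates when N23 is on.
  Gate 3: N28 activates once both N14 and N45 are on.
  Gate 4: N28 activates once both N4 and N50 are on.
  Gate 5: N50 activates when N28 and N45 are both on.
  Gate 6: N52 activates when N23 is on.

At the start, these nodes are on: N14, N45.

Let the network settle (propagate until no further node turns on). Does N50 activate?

Yes

N14 and N45 are on, so N28 activates (Gate 3).
Gate 5: N28 and N45 on → N50 on.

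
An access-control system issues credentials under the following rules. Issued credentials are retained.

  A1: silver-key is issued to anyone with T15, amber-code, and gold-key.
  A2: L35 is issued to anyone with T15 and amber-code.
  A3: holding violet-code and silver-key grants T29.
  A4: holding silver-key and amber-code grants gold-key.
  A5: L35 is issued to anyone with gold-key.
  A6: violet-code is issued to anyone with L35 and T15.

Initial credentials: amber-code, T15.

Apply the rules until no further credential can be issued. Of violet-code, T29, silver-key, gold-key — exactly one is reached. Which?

Holding T15 and amber-code grants L35 (A2).
Holding L35 and T15 grants violet-code (A6).
silver-key would need T15, amber-code, and gold-key (A1), but gold-key is never granted. gold-key would need silver-key and amber-code (A4), but silver-key is never granted. T29 would need violet-code and silver-key (A3), but silver-key is never granted.

violet-code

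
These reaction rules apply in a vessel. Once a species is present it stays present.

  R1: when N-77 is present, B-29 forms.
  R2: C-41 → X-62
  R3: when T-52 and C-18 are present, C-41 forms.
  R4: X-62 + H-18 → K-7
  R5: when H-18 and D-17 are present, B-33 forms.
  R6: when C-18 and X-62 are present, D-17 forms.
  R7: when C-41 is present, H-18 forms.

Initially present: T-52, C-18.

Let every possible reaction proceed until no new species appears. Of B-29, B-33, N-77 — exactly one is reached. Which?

T-52 and C-18 present → C-41 forms (R3).
C-41 present → X-62 forms (R2).
C-41 present → H-18 forms (R7).
C-18 and X-62 present → D-17 forms (R6).
H-18 and D-17 present → B-33 forms (R5).
B-29 would need N-77 (R1), but N-77 never forms. No rule produces N-77, and it is not given.

B-33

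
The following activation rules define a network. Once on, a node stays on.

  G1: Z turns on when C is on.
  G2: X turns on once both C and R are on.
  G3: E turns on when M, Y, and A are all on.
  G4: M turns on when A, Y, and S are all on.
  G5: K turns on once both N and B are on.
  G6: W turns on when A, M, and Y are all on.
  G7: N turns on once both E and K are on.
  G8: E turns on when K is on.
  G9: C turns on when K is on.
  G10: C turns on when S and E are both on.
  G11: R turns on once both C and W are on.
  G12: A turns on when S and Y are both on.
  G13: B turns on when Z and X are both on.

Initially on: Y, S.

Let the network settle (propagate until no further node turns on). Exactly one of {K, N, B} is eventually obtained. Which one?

S and Y are on, so A turns on (G12).
A, Y, and S are on, so M turns on (G4).
M, Y, and A are on, so E turns on (G3).
G6: A, M, and Y on → W on.
G10: S and E on → C on.
C is on, so Z turns on (G1).
G11: C and W on → R on.
G2: C and R on → X on.
G13: Z and X on → B on.
K would need N and B (G5), but N never turns on. N would need E and K (G7), but K never turns on.

B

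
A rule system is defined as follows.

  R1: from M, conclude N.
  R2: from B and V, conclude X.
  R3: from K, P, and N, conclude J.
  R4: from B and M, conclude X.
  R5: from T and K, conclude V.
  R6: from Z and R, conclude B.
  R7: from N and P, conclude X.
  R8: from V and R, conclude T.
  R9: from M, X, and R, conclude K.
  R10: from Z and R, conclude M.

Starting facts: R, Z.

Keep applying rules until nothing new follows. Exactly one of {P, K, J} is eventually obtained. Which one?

From Z and R, R10 gives M.
Z and R hold, so B follows (R6).
From B and M, R4 gives X.
From M, X, and R, R9 gives K.
J would need K, P, and N (R3), but P is never established. No rule produces P, and it is not given.

K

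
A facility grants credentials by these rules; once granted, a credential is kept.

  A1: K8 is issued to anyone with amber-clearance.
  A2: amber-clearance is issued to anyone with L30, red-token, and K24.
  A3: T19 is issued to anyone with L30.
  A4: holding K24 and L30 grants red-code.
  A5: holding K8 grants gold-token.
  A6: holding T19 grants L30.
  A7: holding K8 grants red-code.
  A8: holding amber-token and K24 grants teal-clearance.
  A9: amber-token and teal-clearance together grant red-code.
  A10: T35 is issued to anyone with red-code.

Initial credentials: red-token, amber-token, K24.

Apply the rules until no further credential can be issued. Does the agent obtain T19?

No

T19 would need L30 (A3), but L30 is never granted.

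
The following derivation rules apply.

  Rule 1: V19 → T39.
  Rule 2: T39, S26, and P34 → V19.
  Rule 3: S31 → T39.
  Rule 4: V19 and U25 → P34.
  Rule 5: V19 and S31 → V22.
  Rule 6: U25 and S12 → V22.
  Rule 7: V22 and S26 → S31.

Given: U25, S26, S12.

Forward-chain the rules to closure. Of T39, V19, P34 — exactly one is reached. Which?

T39

U25 and S12 hold, so V22 follows (Rule 6).
From V22 and S26, Rule 7 gives S31.
S31 holds, so T39 follows (Rule 3).
V19 would need T39, S26, and P34 (Rule 2), but P34 is never established. P34 would need V19 and U25 (Rule 4), but V19 is never established.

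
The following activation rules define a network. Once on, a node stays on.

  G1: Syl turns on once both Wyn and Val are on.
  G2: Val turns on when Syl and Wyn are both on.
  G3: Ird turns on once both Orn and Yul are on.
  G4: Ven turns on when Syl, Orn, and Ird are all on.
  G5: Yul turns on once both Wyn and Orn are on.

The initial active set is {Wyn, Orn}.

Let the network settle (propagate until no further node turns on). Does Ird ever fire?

Yes

G5: Wyn and Orn on → Yul on.
G3: Orn and Yul on → Ird on.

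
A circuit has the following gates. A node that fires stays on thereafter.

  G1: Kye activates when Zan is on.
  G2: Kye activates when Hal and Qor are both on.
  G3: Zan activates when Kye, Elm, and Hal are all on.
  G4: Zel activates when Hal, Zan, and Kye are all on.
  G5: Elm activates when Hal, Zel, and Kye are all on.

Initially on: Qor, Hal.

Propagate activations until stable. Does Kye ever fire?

Yes

G2: Hal and Qor on → Kye on.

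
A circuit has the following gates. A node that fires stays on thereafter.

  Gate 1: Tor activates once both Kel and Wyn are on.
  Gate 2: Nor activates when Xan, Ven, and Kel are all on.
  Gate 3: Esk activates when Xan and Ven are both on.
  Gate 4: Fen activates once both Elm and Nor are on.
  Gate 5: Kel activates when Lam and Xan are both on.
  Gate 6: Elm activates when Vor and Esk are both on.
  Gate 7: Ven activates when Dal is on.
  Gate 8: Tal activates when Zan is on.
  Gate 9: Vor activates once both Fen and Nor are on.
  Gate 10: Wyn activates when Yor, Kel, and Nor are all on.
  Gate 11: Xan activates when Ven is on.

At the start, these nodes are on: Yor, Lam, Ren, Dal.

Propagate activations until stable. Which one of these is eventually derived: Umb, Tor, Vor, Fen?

Tor

Gate 7: Dal on → Ven on.
Gate 11: Ven on → Xan on.
Gate 5: Lam and Xan on → Kel on.
Gate 2: Xan, Ven, and Kel on → Nor on.
Yor, Kel, and Nor are on, so Wyn activates (Gate 10).
Kel and Wyn are on, so Tor activates (Gate 1).
Vor would need Fen and Nor (Gate 9), but Fen never turns on. No rule produces Umb, and it is not given. Fen would need Elm and Nor (Gate 4), but Elm never turns on.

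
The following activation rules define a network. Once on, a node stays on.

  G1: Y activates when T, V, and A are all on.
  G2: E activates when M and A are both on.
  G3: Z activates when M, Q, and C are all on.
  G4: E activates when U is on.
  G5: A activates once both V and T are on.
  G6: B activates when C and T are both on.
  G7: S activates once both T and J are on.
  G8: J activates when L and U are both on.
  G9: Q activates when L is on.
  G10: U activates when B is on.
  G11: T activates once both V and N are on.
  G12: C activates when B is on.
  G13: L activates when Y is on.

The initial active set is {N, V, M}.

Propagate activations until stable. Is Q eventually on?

Yes

V and N are on, so T activates (G11).
V and T are on, so A activates (G5).
G1: T, V, and A on → Y on.
Y is on, so L activates (G13).
G9: L on → Q on.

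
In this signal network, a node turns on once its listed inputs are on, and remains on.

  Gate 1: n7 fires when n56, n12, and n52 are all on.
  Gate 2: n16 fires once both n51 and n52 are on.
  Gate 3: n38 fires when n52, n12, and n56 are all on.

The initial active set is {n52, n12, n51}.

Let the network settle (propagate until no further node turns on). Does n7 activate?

No

n7 would need n56, n12, and n52 (Gate 1), but n56 never turns on.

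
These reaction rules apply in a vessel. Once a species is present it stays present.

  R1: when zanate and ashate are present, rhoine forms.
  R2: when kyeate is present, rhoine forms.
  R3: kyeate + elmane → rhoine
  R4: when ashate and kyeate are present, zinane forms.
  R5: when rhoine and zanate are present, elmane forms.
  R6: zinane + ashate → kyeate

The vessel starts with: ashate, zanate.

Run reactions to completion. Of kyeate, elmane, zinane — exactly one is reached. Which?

zanate and ashate present → rhoine forms (R1).
rhoine and zanate present → elmane forms (R5).
kyeate would need zinane and ashate (R6), but zinane never forms. zinane would need ashate and kyeate (R4), but kyeate never forms.

elmane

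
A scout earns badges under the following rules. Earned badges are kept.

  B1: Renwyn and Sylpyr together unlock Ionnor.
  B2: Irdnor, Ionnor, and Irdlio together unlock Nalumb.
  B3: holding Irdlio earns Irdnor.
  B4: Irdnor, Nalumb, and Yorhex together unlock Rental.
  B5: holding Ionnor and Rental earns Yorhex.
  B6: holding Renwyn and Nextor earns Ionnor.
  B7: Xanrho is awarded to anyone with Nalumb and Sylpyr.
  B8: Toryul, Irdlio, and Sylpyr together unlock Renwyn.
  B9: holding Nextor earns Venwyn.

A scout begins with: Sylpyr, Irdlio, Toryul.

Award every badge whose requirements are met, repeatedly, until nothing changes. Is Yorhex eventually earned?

Yorhex would need Ionnor and Rental (B5), but Rental is never earned.

No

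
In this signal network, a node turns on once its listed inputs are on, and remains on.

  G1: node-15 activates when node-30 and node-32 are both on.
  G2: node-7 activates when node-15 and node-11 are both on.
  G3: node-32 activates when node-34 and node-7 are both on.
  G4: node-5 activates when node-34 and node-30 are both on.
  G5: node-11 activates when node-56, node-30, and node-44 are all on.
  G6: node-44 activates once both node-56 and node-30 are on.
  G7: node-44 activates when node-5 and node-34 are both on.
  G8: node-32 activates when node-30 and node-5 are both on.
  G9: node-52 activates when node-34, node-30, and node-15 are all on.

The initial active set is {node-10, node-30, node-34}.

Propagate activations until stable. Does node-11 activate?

node-11 would need node-56, node-30, and node-44 (G5), but node-56 never turns on.

No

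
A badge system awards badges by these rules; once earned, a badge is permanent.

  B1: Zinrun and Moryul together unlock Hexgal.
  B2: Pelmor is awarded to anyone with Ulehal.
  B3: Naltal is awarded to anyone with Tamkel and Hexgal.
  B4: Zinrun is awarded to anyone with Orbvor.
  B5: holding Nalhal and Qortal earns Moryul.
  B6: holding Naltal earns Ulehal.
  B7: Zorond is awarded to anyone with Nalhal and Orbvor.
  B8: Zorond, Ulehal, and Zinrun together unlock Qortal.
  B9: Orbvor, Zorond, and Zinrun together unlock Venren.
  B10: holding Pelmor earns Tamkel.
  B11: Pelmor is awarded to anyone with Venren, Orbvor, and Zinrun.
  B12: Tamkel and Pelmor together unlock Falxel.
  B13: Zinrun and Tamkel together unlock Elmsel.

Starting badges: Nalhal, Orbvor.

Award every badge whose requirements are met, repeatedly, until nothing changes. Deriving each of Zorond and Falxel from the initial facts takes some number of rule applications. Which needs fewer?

Zorond: With Nalhal and Orbvor, Zorond is earned (B7). [1 rule application]
Falxel: With Nalhal and Orbvor, Zorond is earned (B7). With Orbvor, Zinrun is earned (B4). With Orbvor, Zorond, and Zinrun, Venren is earned (B9). With Venren, Orbvor, and Zinrun, Pelmor is earned (B11). With Pelmor, Tamkel is earned (B10). With Tamkel and Pelmor, Falxel is earned (B12). [6 rule applications]
Zorond needs fewer.

Zorond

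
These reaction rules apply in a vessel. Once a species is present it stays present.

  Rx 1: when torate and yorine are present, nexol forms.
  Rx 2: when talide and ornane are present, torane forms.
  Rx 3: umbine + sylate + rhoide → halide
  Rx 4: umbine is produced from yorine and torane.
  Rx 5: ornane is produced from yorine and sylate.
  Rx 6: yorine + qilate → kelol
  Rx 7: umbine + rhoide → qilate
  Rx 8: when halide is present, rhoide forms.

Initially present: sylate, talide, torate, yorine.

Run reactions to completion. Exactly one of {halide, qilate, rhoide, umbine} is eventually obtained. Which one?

yorine and sylate present → ornane forms (Rx 5).
talide and ornane present → torane forms (Rx 2).
yorine and torane present → umbine forms (Rx 4).
halide would need umbine, sylate, and rhoide (Rx 3), but rhoide never forms. rhoide would need halide (Rx 8), but halide never forms. qilate would need umbine and rhoide (Rx 7), but rhoide never forms.

umbine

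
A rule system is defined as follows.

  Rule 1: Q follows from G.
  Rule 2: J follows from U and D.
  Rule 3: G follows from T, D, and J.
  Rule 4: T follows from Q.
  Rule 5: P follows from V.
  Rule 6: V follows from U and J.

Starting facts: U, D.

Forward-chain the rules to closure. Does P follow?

Yes

U and D hold, so J follows (Rule 2).
From U and J, Rule 6 gives V.
V holds, so P follows (Rule 5).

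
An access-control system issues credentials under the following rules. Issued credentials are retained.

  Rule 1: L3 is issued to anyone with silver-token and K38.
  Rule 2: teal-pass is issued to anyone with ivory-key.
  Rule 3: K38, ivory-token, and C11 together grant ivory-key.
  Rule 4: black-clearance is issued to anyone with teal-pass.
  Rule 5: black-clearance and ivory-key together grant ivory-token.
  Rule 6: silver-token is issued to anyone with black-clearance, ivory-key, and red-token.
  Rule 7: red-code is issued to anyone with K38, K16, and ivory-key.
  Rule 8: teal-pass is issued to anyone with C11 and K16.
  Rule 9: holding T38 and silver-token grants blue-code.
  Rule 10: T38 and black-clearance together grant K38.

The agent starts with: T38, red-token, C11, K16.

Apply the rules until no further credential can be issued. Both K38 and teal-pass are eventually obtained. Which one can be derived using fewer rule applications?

teal-pass: Holding C11 and K16 grants teal-pass (Rule 8). [1 rule application]
K38: Holding C11 and K16 grants teal-pass (Rule 8). Holding teal-pass grants black-clearance (Rule 4). Holding T38 and black-clearance grants K38 (Rule 10). [3 rule applications]
teal-pass needs fewer.

teal-pass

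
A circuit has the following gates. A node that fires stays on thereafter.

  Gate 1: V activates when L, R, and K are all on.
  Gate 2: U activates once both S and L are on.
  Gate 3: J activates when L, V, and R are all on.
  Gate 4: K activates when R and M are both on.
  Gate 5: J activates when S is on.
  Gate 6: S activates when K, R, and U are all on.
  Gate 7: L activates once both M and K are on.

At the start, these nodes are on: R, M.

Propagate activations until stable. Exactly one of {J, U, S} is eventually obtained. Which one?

J

R and M are on, so K activates (Gate 4).
Gate 7: M and K on → L on.
L, R, and K are on, so V activates (Gate 1).
Gate 3: L, V, and R on → J on.
U would need S and L (Gate 2), but S never turns on. S would need K, R, and U (Gate 6), but U never turns on.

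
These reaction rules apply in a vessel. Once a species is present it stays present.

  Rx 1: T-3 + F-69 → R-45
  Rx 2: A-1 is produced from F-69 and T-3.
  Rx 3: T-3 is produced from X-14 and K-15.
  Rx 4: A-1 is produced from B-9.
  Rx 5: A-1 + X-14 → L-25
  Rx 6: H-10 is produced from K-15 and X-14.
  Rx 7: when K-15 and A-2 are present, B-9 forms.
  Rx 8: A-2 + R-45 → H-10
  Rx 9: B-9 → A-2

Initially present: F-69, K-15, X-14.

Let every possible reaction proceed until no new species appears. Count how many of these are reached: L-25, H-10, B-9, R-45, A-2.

X-14 and K-15 present → T-3 forms (Rx 3).
K-15 and X-14 present → H-10 forms (Rx 6).
F-69 and T-3 present → A-1 forms (Rx 2).
T-3 and F-69 present → R-45 forms (Rx 1).
A-1 and X-14 present → L-25 forms (Rx 5).
L-25: reached.
H-10: reached.
B-9 would need K-15 and A-2 (Rx 7), but A-2 never forms.
R-45: reached.
A-2 would need B-9 (Rx 9), but B-9 never forms.
Reached: L-25, H-10, and R-45 — 3 of the 5.

3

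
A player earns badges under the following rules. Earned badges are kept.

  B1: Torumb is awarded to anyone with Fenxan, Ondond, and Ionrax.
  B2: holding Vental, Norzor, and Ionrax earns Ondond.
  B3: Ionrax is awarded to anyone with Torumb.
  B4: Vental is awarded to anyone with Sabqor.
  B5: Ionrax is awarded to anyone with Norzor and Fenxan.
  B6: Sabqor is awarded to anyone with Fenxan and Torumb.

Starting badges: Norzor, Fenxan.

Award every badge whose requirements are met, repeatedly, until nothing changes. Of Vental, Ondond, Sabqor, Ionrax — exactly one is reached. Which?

Ionrax

With Norzor and Fenxan, Ionrax is earned (B5).
Sabqor would need Fenxan and Torumb (B6), but Torumb is never earned. Vental would need Sabqor (B4), but Sabqor is never earned. Ondond would need Vental, Norzor, and Ionrax (B2), but Vental is never earned.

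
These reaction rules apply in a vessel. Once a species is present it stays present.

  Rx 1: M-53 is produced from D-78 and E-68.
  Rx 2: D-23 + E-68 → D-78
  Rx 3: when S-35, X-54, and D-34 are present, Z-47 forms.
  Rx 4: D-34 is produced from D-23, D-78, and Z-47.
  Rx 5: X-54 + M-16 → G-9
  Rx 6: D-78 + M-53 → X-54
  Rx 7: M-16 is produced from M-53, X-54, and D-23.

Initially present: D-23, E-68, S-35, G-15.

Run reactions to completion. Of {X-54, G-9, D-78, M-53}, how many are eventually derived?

D-23 and E-68 present → D-78 forms (Rx 2).
D-78 and E-68 present → M-53 forms (Rx 1).
D-78 and M-53 present → X-54 forms (Rx 6).
M-53, X-54, and D-23 present → M-16 forms (Rx 7).
X-54 and M-16 present → G-9 forms (Rx 5).
X-54: reached.
G-9: reached.
D-78: reached.
M-53: reached.
All 4 are reached.

4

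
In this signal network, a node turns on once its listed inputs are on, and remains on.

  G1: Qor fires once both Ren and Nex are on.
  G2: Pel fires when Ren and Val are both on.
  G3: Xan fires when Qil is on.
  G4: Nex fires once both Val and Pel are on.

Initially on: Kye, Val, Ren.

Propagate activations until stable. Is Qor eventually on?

Yes

Ren and Val are on, so Pel fires (G2).
Val and Pel are on, so Nex fires (G4).
Ren and Nex are on, so Qor fires (G1).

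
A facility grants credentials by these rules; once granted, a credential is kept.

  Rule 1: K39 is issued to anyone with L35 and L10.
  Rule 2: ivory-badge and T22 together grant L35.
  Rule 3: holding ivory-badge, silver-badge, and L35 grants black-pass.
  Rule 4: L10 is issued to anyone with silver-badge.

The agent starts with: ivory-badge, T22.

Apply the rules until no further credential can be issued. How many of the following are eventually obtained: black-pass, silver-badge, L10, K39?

0

black-pass would need ivory-badge, silver-badge, and L35 (Rule 3), but silver-badge is never granted.
No rule produces silver-badge, and it is not given.
L10 would need silver-badge (Rule 4), but silver-badge is never granted.
K39 would need L35 and L10 (Rule 1), but L10 is never granted.
None of the 4 are reached.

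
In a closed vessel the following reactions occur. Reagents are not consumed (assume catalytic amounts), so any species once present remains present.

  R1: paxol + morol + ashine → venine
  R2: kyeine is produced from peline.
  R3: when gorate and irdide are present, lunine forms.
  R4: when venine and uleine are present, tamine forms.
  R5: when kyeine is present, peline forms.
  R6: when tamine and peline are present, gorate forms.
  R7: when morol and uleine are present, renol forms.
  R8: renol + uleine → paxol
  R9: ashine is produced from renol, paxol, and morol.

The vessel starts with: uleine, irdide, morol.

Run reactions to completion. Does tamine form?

morol and uleine present → renol forms (R7).
renol and uleine present → paxol forms (R8).
renol, paxol, and morol present → ashine forms (R9).
paxol, morol, and ashine present → venine forms (R1).
venine and uleine present → tamine forms (R4).

Yes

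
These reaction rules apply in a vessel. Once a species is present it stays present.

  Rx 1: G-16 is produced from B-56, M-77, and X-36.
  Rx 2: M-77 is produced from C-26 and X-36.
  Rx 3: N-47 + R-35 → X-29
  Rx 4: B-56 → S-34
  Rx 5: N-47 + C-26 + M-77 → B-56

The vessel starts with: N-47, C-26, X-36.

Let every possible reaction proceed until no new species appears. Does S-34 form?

Yes

C-26 and X-36 present → M-77 forms (Rx 2).
N-47, C-26, and M-77 present → B-56 forms (Rx 5).
B-56 present → S-34 forms (Rx 4).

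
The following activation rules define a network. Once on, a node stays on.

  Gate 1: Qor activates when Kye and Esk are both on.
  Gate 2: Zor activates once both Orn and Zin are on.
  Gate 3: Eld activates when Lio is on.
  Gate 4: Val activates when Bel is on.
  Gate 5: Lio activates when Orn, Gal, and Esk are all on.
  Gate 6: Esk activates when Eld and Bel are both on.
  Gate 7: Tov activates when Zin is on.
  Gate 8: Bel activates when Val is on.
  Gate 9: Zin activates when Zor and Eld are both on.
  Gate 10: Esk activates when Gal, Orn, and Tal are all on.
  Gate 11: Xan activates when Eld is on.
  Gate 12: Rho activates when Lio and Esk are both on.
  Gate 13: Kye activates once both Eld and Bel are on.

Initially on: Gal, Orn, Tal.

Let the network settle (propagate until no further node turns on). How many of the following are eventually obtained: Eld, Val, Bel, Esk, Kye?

2

Gate 10: Gal, Orn, and Tal on → Esk on.
Orn, Gal, and Esk are on, so Lio activates (Gate 5).
Gate 3: Lio on → Eld on.
Eld: reached.
Val would need Bel (Gate 4), but Bel never turns on.
Bel would need Val (Gate 8), but Val never turns on.
Esk: reached.
Kye would need Eld and Bel (Gate 13), but Bel never turns on.
Reached: Eld and Esk — 2 of the 5.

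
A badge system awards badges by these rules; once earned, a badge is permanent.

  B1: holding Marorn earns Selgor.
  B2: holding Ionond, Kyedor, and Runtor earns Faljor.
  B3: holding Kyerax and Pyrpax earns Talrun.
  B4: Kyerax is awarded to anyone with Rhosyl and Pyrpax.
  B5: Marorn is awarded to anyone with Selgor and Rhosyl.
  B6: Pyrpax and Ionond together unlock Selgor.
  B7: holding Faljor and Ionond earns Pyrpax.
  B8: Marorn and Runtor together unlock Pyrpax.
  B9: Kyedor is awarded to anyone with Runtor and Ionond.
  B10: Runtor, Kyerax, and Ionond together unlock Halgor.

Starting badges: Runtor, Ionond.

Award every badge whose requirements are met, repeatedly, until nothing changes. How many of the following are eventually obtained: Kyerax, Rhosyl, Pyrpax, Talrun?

With Runtor and Ionond, Kyedor is earned (B9).
With Ionond, Kyedor, and Runtor, Faljor is earned (B2).
With Faljor and Ionond, Pyrpax is earned (B7).
Kyerax would need Rhosyl and Pyrpax (B4), but Rhosyl is never earned.
No rule produces Rhosyl, and it is not given.
Pyrpax: reached.
Talrun would need Kyerax and Pyrpax (B3), but Kyerax is never earned.
Reached: Pyrpax — 1 of the 4.

1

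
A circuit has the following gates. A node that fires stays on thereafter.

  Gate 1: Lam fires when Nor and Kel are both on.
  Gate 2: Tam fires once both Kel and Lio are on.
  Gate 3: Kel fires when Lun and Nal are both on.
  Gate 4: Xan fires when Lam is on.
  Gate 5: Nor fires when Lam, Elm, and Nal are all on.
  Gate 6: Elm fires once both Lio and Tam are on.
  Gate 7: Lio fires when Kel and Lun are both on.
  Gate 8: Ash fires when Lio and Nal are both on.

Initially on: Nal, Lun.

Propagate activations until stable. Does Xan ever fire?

Xan would need Lam (Gate 4), but Lam never turns on.

No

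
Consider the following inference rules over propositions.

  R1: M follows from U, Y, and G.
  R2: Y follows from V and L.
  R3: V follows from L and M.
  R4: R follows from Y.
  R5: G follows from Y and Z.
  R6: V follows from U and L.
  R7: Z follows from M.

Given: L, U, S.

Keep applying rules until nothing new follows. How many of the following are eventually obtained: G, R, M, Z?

1

From U and L, R6 gives V.
V and L hold, so Y follows (R2).
From Y, R4 gives R.
G would need Y and Z (R5), but Z is never established.
R: reached.
M would need U, Y, and G (R1), but G is never established.
Z would need M (R7), but M is never established.
Reached: R — 1 of the 4.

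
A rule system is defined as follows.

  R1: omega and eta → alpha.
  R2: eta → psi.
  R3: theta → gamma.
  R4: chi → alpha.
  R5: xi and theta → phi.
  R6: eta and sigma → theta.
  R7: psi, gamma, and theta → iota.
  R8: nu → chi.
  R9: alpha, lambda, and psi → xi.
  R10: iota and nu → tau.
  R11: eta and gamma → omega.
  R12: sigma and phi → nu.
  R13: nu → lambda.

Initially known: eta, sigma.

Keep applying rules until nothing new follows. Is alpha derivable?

eta and sigma hold, so theta follows (R6).
From theta, R3 gives gamma.
From eta and gamma, R11 gives omega.
From omega and eta, R1 gives alpha.

Yes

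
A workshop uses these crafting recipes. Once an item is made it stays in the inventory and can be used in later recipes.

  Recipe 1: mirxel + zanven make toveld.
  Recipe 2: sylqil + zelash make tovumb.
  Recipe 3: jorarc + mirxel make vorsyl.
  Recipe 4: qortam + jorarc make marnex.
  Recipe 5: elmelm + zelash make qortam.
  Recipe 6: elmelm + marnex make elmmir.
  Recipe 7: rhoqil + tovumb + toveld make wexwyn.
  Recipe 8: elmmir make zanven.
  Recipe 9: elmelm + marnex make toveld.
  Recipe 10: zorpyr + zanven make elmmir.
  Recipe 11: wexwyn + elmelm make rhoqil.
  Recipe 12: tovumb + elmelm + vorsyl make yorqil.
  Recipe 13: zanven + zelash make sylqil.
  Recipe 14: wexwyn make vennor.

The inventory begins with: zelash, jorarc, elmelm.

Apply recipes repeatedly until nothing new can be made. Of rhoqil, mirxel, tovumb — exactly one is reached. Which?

tovumb

Using Recipe 5, elmelm and zelash make qortam.
Using Recipe 4, qortam and jorarc make marnex.
elmelm + marnex → elmmir (Recipe 6).
elmmir → zanven (Recipe 8).
zanven + zelash → sylqil (Recipe 13).
sylqil + zelash → tovumb (Recipe 2).
rhoqil would need wexwyn and elmelm (Recipe 11), but wexwyn is never obtained. No rule produces mirxel, and it is not given.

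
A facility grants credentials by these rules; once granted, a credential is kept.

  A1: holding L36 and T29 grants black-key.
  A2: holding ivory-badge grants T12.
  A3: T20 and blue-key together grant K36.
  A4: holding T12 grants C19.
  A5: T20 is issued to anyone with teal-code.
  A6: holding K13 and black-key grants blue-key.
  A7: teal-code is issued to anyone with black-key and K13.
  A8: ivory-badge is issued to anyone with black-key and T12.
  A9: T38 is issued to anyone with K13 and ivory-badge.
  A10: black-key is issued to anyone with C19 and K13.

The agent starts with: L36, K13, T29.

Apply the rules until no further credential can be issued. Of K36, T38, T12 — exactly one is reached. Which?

K36

Holding L36 and T29 grants black-key (A1).
Holding black-key and K13 grants teal-code (A7).
Holding K13 and black-key grants blue-key (A6).
Holding teal-code grants T20 (A5).
Holding T20 and blue-key grants K36 (A3).
T38 would need K13 and ivory-badge (A9), but ivory-badge is never granted. T12 would need ivory-badge (A2), but ivory-badge is never granted.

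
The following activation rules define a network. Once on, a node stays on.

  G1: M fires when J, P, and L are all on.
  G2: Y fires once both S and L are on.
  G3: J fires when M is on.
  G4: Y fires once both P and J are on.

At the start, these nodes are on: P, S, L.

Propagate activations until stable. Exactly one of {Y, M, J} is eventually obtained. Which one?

Y

G2: S and L on → Y on.
M would need J, P, and L (G1), but J never turns on. J would need M (G3), but M never turns on.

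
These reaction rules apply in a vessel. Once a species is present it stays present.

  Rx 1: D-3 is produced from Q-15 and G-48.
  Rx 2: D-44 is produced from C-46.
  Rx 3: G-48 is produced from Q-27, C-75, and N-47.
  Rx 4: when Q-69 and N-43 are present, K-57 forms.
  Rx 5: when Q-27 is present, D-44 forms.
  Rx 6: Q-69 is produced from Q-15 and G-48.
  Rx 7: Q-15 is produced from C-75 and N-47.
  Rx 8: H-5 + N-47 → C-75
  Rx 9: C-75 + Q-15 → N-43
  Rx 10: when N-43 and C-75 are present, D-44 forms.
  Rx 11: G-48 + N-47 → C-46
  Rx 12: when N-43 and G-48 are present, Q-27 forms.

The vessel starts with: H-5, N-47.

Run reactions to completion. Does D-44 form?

Yes

H-5 and N-47 present → C-75 forms (Rx 8).
C-75 and N-47 present → Q-15 forms (Rx 7).
C-75 and Q-15 present → N-43 forms (Rx 9).
N-43 and C-75 present → D-44 forms (Rx 10).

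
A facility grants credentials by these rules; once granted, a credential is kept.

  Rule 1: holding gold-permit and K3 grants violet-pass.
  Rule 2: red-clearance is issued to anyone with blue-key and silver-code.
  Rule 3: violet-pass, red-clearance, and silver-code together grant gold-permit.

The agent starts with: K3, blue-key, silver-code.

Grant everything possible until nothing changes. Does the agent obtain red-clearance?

Holding blue-key and silver-code grants red-clearance (Rule 2).

Yes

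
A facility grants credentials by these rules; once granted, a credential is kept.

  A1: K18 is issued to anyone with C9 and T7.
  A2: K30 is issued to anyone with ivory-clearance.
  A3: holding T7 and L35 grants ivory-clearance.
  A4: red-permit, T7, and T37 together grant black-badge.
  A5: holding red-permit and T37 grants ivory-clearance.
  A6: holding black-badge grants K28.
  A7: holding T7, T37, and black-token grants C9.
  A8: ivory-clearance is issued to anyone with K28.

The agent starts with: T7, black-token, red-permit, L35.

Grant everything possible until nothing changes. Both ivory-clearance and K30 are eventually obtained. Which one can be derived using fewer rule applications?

ivory-clearance

ivory-clearance: Holding T7 and L35 grants ivory-clearance (A3). [1 rule application]
K30: Holding T7 and L35 grants ivory-clearance (A3). Holding ivory-clearance grants K30 (A2). [2 rule applications]
ivory-clearance needs fewer.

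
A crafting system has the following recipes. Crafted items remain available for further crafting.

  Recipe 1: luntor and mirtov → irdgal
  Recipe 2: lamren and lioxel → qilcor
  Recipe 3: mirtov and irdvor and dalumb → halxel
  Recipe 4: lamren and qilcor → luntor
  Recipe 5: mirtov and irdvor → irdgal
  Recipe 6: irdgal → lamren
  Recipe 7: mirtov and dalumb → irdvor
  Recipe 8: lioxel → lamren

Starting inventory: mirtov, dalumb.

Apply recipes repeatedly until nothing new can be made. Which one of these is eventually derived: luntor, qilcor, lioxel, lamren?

lamren

mirtov and dalumb → irdvor (Recipe 7).
mirtov and irdvor → irdgal (Recipe 5).
Using Recipe 6, irdgal makes lamren.
qilcor would need lamren and lioxel (Recipe 2), but lioxel is never obtained. No rule produces lioxel, and it is not given. luntor would need lamren and qilcor (Recipe 4), but qilcor is never obtained.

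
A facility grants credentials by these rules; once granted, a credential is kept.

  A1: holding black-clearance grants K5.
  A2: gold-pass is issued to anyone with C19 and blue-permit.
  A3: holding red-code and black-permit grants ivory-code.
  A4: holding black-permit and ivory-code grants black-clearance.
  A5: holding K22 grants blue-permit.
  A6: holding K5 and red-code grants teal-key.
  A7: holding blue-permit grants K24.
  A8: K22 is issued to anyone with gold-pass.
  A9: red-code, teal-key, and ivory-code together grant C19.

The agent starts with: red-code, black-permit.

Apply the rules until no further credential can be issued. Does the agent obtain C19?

Yes

Holding red-code and black-permit grants ivory-code (A3).
Holding black-permit and ivory-code grants black-clearance (A4).
Holding black-clearance grants K5 (A1).
Holding K5 and red-code grants teal-key (A6).
Holding red-code, teal-key, and ivory-code grants C19 (A9).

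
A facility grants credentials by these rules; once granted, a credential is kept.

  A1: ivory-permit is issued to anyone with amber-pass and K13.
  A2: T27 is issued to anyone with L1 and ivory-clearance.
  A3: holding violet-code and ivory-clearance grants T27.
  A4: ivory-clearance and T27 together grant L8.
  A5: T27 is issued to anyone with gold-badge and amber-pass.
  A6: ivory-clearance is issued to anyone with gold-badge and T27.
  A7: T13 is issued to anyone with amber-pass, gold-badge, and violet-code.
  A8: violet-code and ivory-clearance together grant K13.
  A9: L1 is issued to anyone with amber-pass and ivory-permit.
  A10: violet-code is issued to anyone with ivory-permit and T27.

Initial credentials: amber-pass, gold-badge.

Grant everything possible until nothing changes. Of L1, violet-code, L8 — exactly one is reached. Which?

Holding gold-badge and amber-pass grants T27 (A5).
Holding gold-badge and T27 grants ivory-clearance (A6).
Holding ivory-clearance and T27 grants L8 (A4).
L1 would need amber-pass and ivory-permit (A9), but ivory-permit is never granted. violet-code would need ivory-permit and T27 (A10), but ivory-permit is never granted.

L8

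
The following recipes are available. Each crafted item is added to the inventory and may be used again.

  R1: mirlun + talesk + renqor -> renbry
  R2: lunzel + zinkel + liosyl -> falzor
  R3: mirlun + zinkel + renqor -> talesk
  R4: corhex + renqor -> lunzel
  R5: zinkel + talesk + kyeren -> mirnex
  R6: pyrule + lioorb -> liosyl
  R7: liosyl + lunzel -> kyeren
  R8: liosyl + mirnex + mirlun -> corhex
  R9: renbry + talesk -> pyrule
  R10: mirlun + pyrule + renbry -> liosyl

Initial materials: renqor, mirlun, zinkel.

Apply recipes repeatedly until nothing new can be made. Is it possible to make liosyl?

mirlun + zinkel + renqor -> talesk (R3).
Using R1, mirlun, talesk, and renqor make renbry.
renbry + talesk -> pyrule (R9).
mirlun + pyrule + renbry -> liosyl (R10).

Yes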